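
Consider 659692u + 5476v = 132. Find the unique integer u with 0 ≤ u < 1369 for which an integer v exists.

560

Euclid: 659692 = 120·5476 + 2572; 5476 = 2·2572 + 332; 2572 = 7·332 + 248; 332 = 1·248 + 84; 248 = 2·84 + 80; 84 = 1·80 + 4; 80 = 20·4 + 0 → gcd = 4; 132 = 4·33.
Back-substitution yields 659692·(-66) + 5476·(7951) = 4, so one solution is u = -66·33 = -2178, v = 7951·33 = 262383.
Solutions in u differ by 5476/4 = 1369; the one in [0, 1369) is -2178 mod 1369 = 560.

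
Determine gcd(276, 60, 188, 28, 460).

4

gcd(276, 60): 276 = 4·60 + 36; 60 = 1·36 + 24; 36 = 1·24 + 12; 24 = 2·12 + 0 → 12
gcd(12, 188): 188 = 15·12 + 8; 12 = 1·8 + 4; 8 = 2·4 + 0 → 4
gcd(4, 28): 28 = 7·4 + 0 → 4
gcd(4, 460): 460 = 115·4 + 0 → 4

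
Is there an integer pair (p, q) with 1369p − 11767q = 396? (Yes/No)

Yes

gcd(1369, 11767): 11767 = 8·1369 + 815; 1369 = 1·815 + 554; 815 = 1·554 + 261; 554 = 2·261 + 32; 261 = 8·32 + 5; 32 = 6·5 + 2; 5 = 2·2 + 1; 2 = 2·1 + 0 → 1
1 divides 396, so a solution exists.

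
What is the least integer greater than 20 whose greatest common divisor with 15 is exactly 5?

gcd(m, 15) = 5 forces 5 | m; write m = 5s. Then gcd(5s, 5·3) = 5·gcd(s, 3), so need gcd(s, 3) = 1.
5s > 20 gives s ≥ 5. The least s ≥ 5 coprime to 3 is 5, so m = 5·5 = 25.

25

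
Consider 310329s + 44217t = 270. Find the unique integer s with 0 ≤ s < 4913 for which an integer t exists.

Euclid: 310329 = 7·44217 + 810; 44217 = 54·810 + 477; 810 = 1·477 + 333; 477 = 1·333 + 144; 333 = 2·144 + 45; 144 = 3·45 + 9; 45 = 5·9 + 0 → gcd = 9; 270 = 9·30.
Back-substitution yields 310329·(-928) + 44217·(6513) = 9, so one solution is s = -928·30 = -27840, t = 6513·30 = 195390.
Solutions in s differ by 44217/9 = 4913; the one in [0, 4913) is -27840 mod 4913 = 1638.

1638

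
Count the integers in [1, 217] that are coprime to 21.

21 = 3·7. Inclusion–exclusion on these primes:
217 − ⌊217/3⌋ − ⌊217/7⌋ + ⌊217/21⌋ = 124

124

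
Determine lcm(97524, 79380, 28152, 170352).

97524 = 2² · 3⁴ · 7 · 43; 79380 = 2² · 3⁴ · 5 · 7²; 28152 = 2³ · 3² · 17 · 23; 170352 = 2⁴ · 3² · 7 · 13²
lcm takes max exponent of each prime: 2⁴ · 3⁴ · 5 · 7² · 13² · 17 · 23 · 43 = 902200375440

902200375440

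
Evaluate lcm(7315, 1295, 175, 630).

24358950

7315 = 5 · 7 · 11 · 19; 1295 = 5 · 7 · 37; 175 = 5² · 7; 630 = 2 · 3² · 5 · 7
lcm takes max exponent of each prime: 2 · 3² · 5² · 7 · 11 · 19 · 37 = 24358950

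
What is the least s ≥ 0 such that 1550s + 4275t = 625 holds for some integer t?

119

gcd(1550, 4275) = 25 (Euclid: 4275 = 2·1550 + 1175; 1550 = 1·1175 + 375; 1175 = 3·375 + 50; 375 = 7·50 + 25; 50 = 2·25 + 0), and 25 | 625.
Extended Euclid: 1550·(80) + 4275·(-29) = 25. Scale by 25: s₀ = 2000.
General solution s = s₀ + 171k; reducing mod 171 gives s = 119 (and t = -43).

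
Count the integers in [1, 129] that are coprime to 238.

53

Prime factors of 238: 2, 7, 17. Count integers ≤ 129 divisible by none of them.
By inclusion–exclusion: 129 − ⌊129/2⌋ − ⌊129/7⌋ − ⌊129/17⌋ + ⌊129/14⌋ + ⌊129/34⌋ + ⌊129/119⌋ − ⌊129/238⌋ = 53.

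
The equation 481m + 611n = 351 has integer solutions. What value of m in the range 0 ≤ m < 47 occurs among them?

Reduce mod 611: 481m ≡ 351 (mod 611). With g = gcd(481, 611) = 13 dividing 351, divide through: 37m ≡ 27 (mod 47).
Since gcd(37, 47) = 1, m ≡ 27·(37)⁻¹ ≡ 2 (mod 47). Smallest non-negative: 2.

2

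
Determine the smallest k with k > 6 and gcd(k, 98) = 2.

98 = 2·49. Any k with gcd(k, 98) = 2 is a multiple of 2, say 2s, with s coprime to 49.
Need s > 6/2, so s ≥ 4. First s ≥ 4 with gcd(s, 49) = 1 is s = 4. Thus k = 2·4 = 8.

8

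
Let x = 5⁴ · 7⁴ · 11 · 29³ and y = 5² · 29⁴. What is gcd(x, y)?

min exponent per shared prime: 5² · 29³ = 609725

609725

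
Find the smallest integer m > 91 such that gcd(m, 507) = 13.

Multiples of 13 above 91: 13·8, 13·9, … . Need the cofactor coprime to 507/13 = 39.
Checking s = 8, 9, … the first with gcd(s, 39) = 1 is s = 8, giving 104.

104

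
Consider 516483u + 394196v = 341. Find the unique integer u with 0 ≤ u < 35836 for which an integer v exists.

13671

Euclid: 516483 = 1·394196 + 122287; 394196 = 3·122287 + 27335; 122287 = 4·27335 + 12947; 27335 = 2·12947 + 1441; 12947 = 8·1441 + 1419; 1441 = 1·1419 + 22; 1419 = 64·22 + 11; 22 = 2·11 + 0 → gcd = 11; 341 = 11·31.
Back-substitution yields 516483·(17781) + 394196·(-23297) = 11, so one solution is u = 17781·31 = 551211, v = -23297·31 = -722207.
Solutions in u differ by 394196/11 = 35836; the one in [0, 35836) is 551211 mod 35836 = 13671.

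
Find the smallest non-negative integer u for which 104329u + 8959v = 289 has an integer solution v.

14

Reduce mod 8959: 104329u ≡ 289 (mod 8959). With g = gcd(104329, 8959) = 289 dividing 289, divide through: 361u ≡ 1 (mod 31).
Since gcd(361, 31) = 1, u ≡ 1·(361)⁻¹ ≡ 14 (mod 31). Smallest non-negative: 14.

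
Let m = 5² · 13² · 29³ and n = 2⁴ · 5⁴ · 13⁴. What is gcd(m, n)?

4225

min exponent per shared prime: 5² · 13² = 4225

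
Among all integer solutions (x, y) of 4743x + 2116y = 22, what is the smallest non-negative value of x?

998

Euclid: 4743 = 2·2116 + 511; 2116 = 4·511 + 72; 511 = 7·72 + 7; 72 = 10·7 + 2; 7 = 3·2 + 1; 2 = 2·1 + 0 → gcd = 1; 22 = 1·22.
Back-substitution yields 4743·(911) + 2116·(-2042) = 1, so one solution is x = 911·22 = 20042, y = -2042·22 = -44924.
Solutions in x differ by 2116/1 = 2116; the one in [0, 2116) is 20042 mod 2116 = 998.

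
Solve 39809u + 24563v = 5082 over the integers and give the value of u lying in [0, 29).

10

Euclid: 39809 = 1·24563 + 15246; 24563 = 1·15246 + 9317; 15246 = 1·9317 + 5929; 9317 = 1·5929 + 3388; 5929 = 1·3388 + 2541; 3388 = 1·2541 + 847; 2541 = 3·847 + 0 → gcd = 847; 5082 = 847·6.
Back-substitution yields 39809·(-8) + 24563·(13) = 847, so one solution is u = -8·6 = -48, v = 13·6 = 78.
Solutions in u differ by 24563/847 = 29; the one in [0, 29) is -48 mod 29 = 10.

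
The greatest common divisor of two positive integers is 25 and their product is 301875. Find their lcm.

12075

gcd·lcm = product, so lcm = 301875/25 = 12075.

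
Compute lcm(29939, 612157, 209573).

29939 = 7² · 13 · 47; 612157 = 7² · 13 · 31²; 209573 = 7³ · 13 · 47
lcm takes max exponent of each prime: 7³ · 13 · 31² · 47 = 201399653

201399653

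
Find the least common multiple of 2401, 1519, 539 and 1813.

30293417

2401 = 7⁴; 1519 = 7² · 31; 539 = 7² · 11; 1813 = 7² · 37
lcm takes max exponent of each prime: 7⁴ · 11 · 31 · 37 = 30293417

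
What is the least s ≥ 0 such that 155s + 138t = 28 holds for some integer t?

26

Reduce mod 138: 155s ≡ 28 (mod 138). With g = gcd(155, 138) = 1 dividing 28, divide through: 155s ≡ 28 (mod 138).
Since gcd(155, 138) = 1, s ≡ 28·(155)⁻¹ ≡ 26 (mod 138). Smallest non-negative: 26.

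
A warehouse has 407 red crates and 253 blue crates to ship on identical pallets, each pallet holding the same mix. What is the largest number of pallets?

407 = 11 · 37
253 = 11 · 23
Common: 11 = 11

11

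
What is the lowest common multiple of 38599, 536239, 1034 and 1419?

786794527794

lcm(38599, 536239) = 38599·536239/gcd = 20698289161/319 = 64884919
lcm(64884919, 1034) = 64884919·1034/gcd = 67091006246/11 = 6099182386
lcm(6099182386, 1419) = 6099182386·1419/gcd = 8654739805734/11 = 786794527794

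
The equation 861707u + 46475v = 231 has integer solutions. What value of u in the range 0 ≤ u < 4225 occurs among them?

3983

Reduce mod 46475: 861707u ≡ 231 (mod 46475). With g = gcd(861707, 46475) = 11 dividing 231, divide through: 78337u ≡ 21 (mod 4225).
Since gcd(78337, 4225) = 1, u ≡ 21·(78337)⁻¹ ≡ 3983 (mod 4225). Smallest non-negative: 3983.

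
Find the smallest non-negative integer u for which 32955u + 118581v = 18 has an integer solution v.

Reduce mod 118581: 32955u ≡ 18 (mod 118581). With g = gcd(32955, 118581) = 3 dividing 18, divide through: 10985u ≡ 6 (mod 39527).
Since gcd(10985, 39527) = 1, u ≡ 6·(10985)⁻¹ ≡ 27462 (mod 39527). Smallest non-negative: 27462.

27462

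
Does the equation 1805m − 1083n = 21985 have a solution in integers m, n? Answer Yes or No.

No

By Bézout, 1805m − 1083n = 21985 has integer solutions iff gcd(1805, 1083) | 21985.
Euclid: 1805 = 1·1083 + 722; 1083 = 1·722 + 361; 722 = 2·361 + 0. gcd = 361; 21985 mod 361 = 325. No.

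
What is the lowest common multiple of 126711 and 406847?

142803297

126711 = 3³ · 13 · 19²; 406847 = 7² · 19² · 23
max exponents: 3³ · 7² · 13 · 19² · 23 = 142803297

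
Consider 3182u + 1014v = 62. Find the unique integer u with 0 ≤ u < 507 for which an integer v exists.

196

Euclid: 3182 = 3·1014 + 140; 1014 = 7·140 + 34; 140 = 4·34 + 4; 34 = 8·4 + 2; 4 = 2·2 + 0 → gcd = 2; 62 = 2·31.
Back-substitution yields 3182·(-239) + 1014·(750) = 2, so one solution is u = -239·31 = -7409, v = 750·31 = 23250.
Solutions in u differ by 1014/2 = 507; the one in [0, 507) is -7409 mod 507 = 196.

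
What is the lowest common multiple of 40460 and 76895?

88890620

gcd first: 76895 = 1·40460 + 36435; 40460 = 1·36435 + 4025; 36435 = 9·4025 + 210; 4025 = 19·210 + 35; 210 = 6·35 + 0 → gcd = 35
lcm = 40460·76895/gcd = 3111171700/35 = 88890620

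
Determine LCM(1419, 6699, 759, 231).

6625311

1419 = 3 · 11 · 43; 6699 = 3 · 7 · 11 · 29; 759 = 3 · 11 · 23; 231 = 3 · 7 · 11
lcm takes max exponent of each prime: 3 · 7 · 11 · 23 · 29 · 43 = 6625311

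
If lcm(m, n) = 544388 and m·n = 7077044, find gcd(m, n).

gcd·lcm = product, so gcd = 7077044/544388 = 13.

13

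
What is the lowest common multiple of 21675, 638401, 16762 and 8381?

lcm(21675, 638401) = 21675·638401/gcd = 13837341675/289 = 47880075
lcm(47880075, 16762) = 47880075·16762/gcd = 802565817150/289 = 2777044350
lcm(2777044350, 8381) = 2777044350·8381/gcd = 23274408697350/8381 = 2777044350

2777044350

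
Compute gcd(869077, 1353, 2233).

11

869077 = 11 · 41² · 47; 1353 = 3 · 11 · 41; 2233 = 7 · 11 · 29
gcd takes min exponent of each prime: 11 = 11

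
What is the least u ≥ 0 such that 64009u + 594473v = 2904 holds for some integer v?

4653

gcd(64009, 594473) = 121 (Euclid: 594473 = 9·64009 + 18392; 64009 = 3·18392 + 8833; 18392 = 2·8833 + 726; 8833 = 12·726 + 121; 726 = 6·121 + 0), and 121 | 2904.
Extended Euclid: 64009·(808) + 594473·(-87) = 121. Scale by 24: u₀ = 19392.
General solution u = u₀ + 4913t; reducing mod 4913 gives u = 4653 (and v = -501).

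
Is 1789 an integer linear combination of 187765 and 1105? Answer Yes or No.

gcd(187765, 1105): 187765 = 169·1105 + 1020; 1105 = 1·1020 + 85; 1020 = 12·85 + 0 → 85
85 does not divide 1789, so a solution does not exist.

No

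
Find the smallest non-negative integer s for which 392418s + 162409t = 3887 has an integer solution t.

gcd(392418, 162409) = 169 (Euclid: 392418 = 2·162409 + 67600; 162409 = 2·67600 + 27209; 67600 = 2·27209 + 13182; 27209 = 2·13182 + 845; 13182 = 15·845 + 507; 845 = 1·507 + 338; 507 = 1·338 + 169; 338 = 2·169 + 0), and 169 | 3887.
Extended Euclid: 392418·(382) + 162409·(-923) = 169. Scale by 23: s₀ = 8786.
General solution s = s₀ + 961k; reducing mod 961 gives s = 137 (and t = -331).

137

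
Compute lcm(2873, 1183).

20111

2873 = 13² · 17; 1183 = 7 · 13²
max exponents: 7 · 13² · 17 = 20111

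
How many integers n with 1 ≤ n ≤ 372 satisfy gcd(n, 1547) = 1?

278

1547 = 7·13·17. Inclusion–exclusion on these primes:
372 − ⌊372/7⌋ − ⌊372/13⌋ − ⌊372/17⌋ + ⌊372/91⌋ + ⌊372/119⌋ + ⌊372/221⌋ − ⌊372/1547⌋ = 278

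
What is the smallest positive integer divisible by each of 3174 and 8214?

gcd first: 8214 = 2·3174 + 1866; 3174 = 1·1866 + 1308; 1866 = 1·1308 + 558; 1308 = 2·558 + 192; 558 = 2·192 + 174; 192 = 1·174 + 18; 174 = 9·18 + 12; 18 = 1·12 + 6; 12 = 2·6 + 0 → gcd = 6
lcm = 3174·8214/gcd = 26071236/6 = 4345206

4345206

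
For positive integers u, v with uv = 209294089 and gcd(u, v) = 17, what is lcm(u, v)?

For any two positive integers, gcd × lcm equals their product. Hence lcm = 209294089 / 17 = 12311417.

12311417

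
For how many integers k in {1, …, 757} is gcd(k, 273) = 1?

273 = 3·7·13. Inclusion–exclusion on these primes:
757 − ⌊757/3⌋ − ⌊757/7⌋ − ⌊757/13⌋ + ⌊757/21⌋ + ⌊757/39⌋ + ⌊757/91⌋ − ⌊757/273⌋ = 400

400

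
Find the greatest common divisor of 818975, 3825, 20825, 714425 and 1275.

425

818975 = 5² · 17 · 41 · 47; 3825 = 3² · 5² · 17; 20825 = 5² · 7² · 17; 714425 = 5² · 17 · 41²; 1275 = 3 · 5² · 17
gcd takes min exponent of each prime: 5² · 17 = 425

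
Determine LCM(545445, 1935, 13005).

398720295

545445 = 3² · 5 · 17 · 23 · 31; 1935 = 3² · 5 · 43; 13005 = 3² · 5 · 17²
lcm takes max exponent of each prime: 3² · 5 · 17² · 23 · 31 · 43 = 398720295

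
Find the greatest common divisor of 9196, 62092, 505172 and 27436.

9196 = 2² · 11² · 19; 62092 = 2² · 19² · 43; 505172 = 2² · 17² · 19 · 23; 27436 = 2² · 19³
gcd takes min exponent of each prime: 2² · 19 = 76

76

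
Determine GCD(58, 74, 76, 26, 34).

gcd(58, 74): 74 = 1·58 + 16; 58 = 3·16 + 10; 16 = 1·10 + 6; 10 = 1·6 + 4; 6 = 1·4 + 2; 4 = 2·2 + 0 → 2
gcd(2, 76): 76 = 38·2 + 0 → 2
gcd(2, 26): 26 = 13·2 + 0 → 2
gcd(2, 34): 34 = 17·2 + 0 → 2

2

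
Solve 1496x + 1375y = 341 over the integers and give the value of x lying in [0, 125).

Euclid: 1496 = 1·1375 + 121; 1375 = 11·121 + 44; 121 = 2·44 + 33; 44 = 1·33 + 11; 33 = 3·11 + 0 → gcd = 11; 341 = 11·31.
Back-substitution yields 1496·(-34) + 1375·(37) = 11, so one solution is x = -34·31 = -1054, y = 37·31 = 1147.
Solutions in x differ by 1375/11 = 125; the one in [0, 125) is -1054 mod 125 = 71.

71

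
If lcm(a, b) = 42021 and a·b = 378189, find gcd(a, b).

gcd·lcm = product, so gcd = 378189/42021 = 9.

9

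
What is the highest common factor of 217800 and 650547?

9

Euclid: 650547 = 2·217800 + 214947; 217800 = 1·214947 + 2853; 214947 = 75·2853 + 972; 2853 = 2·972 + 909; 972 = 1·909 + 63; 909 = 14·63 + 27; 63 = 2·27 + 9; 27 = 3·9 + 0. Last nonzero remainder: 9.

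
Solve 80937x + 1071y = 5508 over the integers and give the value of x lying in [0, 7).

2

Euclid: 80937 = 75·1071 + 612; 1071 = 1·612 + 459; 612 = 1·459 + 153; 459 = 3·153 + 0 → gcd = 153; 5508 = 153·36.
Back-substitution yields 80937·(2) + 1071·(-151) = 153, so one solution is x = 2·36 = 72, y = -151·36 = -5436.
Solutions in x differ by 1071/153 = 7; the one in [0, 7) is 72 mod 7 = 2.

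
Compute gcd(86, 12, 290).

gcd(86, 12): 86 = 7·12 + 2; 12 = 6·2 + 0 → 2
gcd(2, 290): 290 = 145·2 + 0 → 2

2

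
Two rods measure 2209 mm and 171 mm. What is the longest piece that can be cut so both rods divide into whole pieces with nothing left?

2209 = 47²
171 = 3² · 19
Common: 1 = 1

1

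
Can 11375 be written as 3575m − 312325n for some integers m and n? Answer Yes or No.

By Bézout, 3575m − 312325n = 11375 has integer solutions iff gcd(3575, 312325) | 11375.
Euclid: 312325 = 87·3575 + 1300; 3575 = 2·1300 + 975; 1300 = 1·975 + 325; 975 = 3·325 + 0. gcd = 325; 11375 mod 325 = 0. Yes.

Yes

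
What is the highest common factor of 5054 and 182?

Euclid: 5054 = 27·182 + 140; 182 = 1·140 + 42; 140 = 3·42 + 14; 42 = 3·14 + 0. Last nonzero remainder: 14.

14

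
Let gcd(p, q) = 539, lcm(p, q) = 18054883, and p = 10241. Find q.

950257

p·q = gcd·lcm = 539·18054883 = 9731581937, so q = 9731581937/10241 = 950257.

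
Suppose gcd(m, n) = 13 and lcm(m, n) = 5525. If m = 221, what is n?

m·n = gcd·lcm = 13·5525 = 71825, so n = 71825/221 = 325.

325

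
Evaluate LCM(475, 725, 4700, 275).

lcm(475, 725) = 475·725/gcd = 344375/25 = 13775
lcm(13775, 4700) = 13775·4700/gcd = 64742500/25 = 2589700
lcm(2589700, 275) = 2589700·275/gcd = 712167500/25 = 28486700

28486700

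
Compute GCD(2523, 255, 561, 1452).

gcd(2523, 255): 2523 = 9·255 + 228; 255 = 1·228 + 27; 228 = 8·27 + 12; 27 = 2·12 + 3; 12 = 4·3 + 0 → 3
gcd(3, 561): 561 = 187·3 + 0 → 3
gcd(3, 1452): 1452 = 484·3 + 0 → 3

3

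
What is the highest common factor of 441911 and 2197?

1

Euclid: 441911 = 201·2197 + 314; 2197 = 6·314 + 313; 314 = 1·313 + 1; 313 = 313·1 + 0. Last nonzero remainder: 1.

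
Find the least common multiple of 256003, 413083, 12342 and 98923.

lcm(256003, 413083) = 256003·413083/gcd = 105750487249/187 = 565510627
lcm(565510627, 12342) = 565510627·12342/gcd = 6979532158434/187 = 37323701382
lcm(37323701382, 98923) = 37323701382·98923/gcd = 3692172511811586/187 = 19744238031078

19744238031078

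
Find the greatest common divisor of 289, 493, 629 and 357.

17

289 = 17²; 493 = 17 · 29; 629 = 17 · 37; 357 = 3 · 7 · 17
gcd takes min exponent of each prime: 17 = 17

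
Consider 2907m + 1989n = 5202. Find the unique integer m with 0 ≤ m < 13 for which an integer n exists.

10

Reduce mod 1989: 2907m ≡ 5202 (mod 1989). With g = gcd(2907, 1989) = 153 dividing 5202, divide through: 19m ≡ 34 (mod 13).
Since gcd(19, 13) = 1, m ≡ 34·(19)⁻¹ ≡ 10 (mod 13). Smallest non-negative: 10.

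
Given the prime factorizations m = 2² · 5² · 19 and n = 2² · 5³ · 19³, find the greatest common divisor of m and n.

1900

min exponent per shared prime: 2² · 5² · 19 = 1900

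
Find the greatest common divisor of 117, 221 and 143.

13

gcd(117, 221): 221 = 1·117 + 104; 117 = 1·104 + 13; 104 = 8·13 + 0 → 13
gcd(13, 143): 143 = 11·13 + 0 → 13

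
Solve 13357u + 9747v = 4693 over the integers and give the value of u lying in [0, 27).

4

Euclid: 13357 = 1·9747 + 3610; 9747 = 2·3610 + 2527; 3610 = 1·2527 + 1083; 2527 = 2·1083 + 361; 1083 = 3·361 + 0 → gcd = 361; 4693 = 361·13.
Back-substitution yields 13357·(-8) + 9747·(11) = 361, so one solution is u = -8·13 = -104, v = 11·13 = 143.
Solutions in u differ by 9747/361 = 27; the one in [0, 27) is -104 mod 27 = 4.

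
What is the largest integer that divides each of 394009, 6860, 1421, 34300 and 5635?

49

394009 = 7² · 11 · 17 · 43; 6860 = 2² · 5 · 7³; 1421 = 7² · 29; 34300 = 2² · 5² · 7³; 5635 = 5 · 7² · 23
gcd takes min exponent of each prime: 7² = 49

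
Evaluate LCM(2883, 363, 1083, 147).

6170683827

lcm(2883, 363) = 2883·363/gcd = 1046529/3 = 348843
lcm(348843, 1083) = 348843·1083/gcd = 377796969/3 = 125932323
lcm(125932323, 147) = 125932323·147/gcd = 18512051481/3 = 6170683827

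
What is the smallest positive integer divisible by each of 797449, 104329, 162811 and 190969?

lcm(797449, 104329) = 797449·104329/gcd = 83197056721/361 = 230462761
lcm(230462761, 162811) = 230462761·162811/gcd = 37521872581171/361 = 103938705211
lcm(103938705211, 190969) = 103938705211·190969/gcd = 19849070595439459/361 = 54983575056619

54983575056619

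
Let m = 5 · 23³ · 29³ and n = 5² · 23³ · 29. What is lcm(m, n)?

max exponent per prime: 5² · 23³ · 29³ = 7418524075

7418524075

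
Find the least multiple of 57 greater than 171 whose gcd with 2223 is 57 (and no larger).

gcd(a, 2223) = 57 forces 57 | a; write a = 57s. Then gcd(57s, 57·39) = 57·gcd(s, 39), so need gcd(s, 39) = 1.
57s > 171 gives s ≥ 4. The least s ≥ 4 coprime to 39 is 4, so a = 57·4 = 228.

228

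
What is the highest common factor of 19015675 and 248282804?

Euclid: 248282804 = 13·19015675 + 1079029; 19015675 = 17·1079029 + 672182; 1079029 = 1·672182 + 406847; 672182 = 1·406847 + 265335; 406847 = 1·265335 + 141512; 265335 = 1·141512 + 123823; 141512 = 1·123823 + 17689; 123823 = 7·17689 + 0. Last nonzero remainder: 17689.

17689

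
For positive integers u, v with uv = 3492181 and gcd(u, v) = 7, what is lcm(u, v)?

498883

Since gcd(u,v)·lcm(u,v) = uv, lcm = 3492181/7 = 498883.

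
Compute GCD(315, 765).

315 = 3² · 5 · 7
765 = 3² · 5 · 17
Common: 3² · 5 = 45

45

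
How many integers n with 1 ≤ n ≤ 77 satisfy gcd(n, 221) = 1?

Prime factors of 221: 13, 17. Count integers ≤ 77 divisible by none of them.
By inclusion–exclusion: 77 − ⌊77/13⌋ − ⌊77/17⌋ + ⌊77/221⌋ = 68.

68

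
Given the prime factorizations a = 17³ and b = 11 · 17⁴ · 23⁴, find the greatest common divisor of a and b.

4913

min exponent per shared prime: 17³ = 4913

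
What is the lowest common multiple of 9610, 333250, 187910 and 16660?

7521219891500

lcm(9610, 333250) = 9610·333250/gcd = 3202532500/310 = 10330750
lcm(10330750, 187910) = 10330750·187910/gcd = 1941251232500/430 = 4514537750
lcm(4514537750, 16660) = 4514537750·16660/gcd = 75212198915000/10 = 7521219891500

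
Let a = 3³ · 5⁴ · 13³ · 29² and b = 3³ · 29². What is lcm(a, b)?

max exponent per prime: 3³ · 5⁴ · 13³ · 29² = 31179549375

31179549375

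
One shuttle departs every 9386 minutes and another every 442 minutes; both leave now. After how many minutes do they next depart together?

gcd first: 9386 = 21·442 + 104; 442 = 4·104 + 26; 104 = 4·26 + 0 → gcd = 26
lcm = 9386·442/gcd = 4148612/26 = 159562

159562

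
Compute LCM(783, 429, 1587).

783 = 3³ · 29; 429 = 3 · 11 · 13; 1587 = 3 · 23²
lcm takes max exponent of each prime: 3³ · 11 · 13 · 23² · 29 = 59231601

59231601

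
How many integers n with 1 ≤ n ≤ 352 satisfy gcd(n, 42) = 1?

42 = 2·3·7. Inclusion–exclusion on these primes:
352 − ⌊352/2⌋ − ⌊352/3⌋ − ⌊352/7⌋ + ⌊352/6⌋ + ⌊352/14⌋ + ⌊352/21⌋ − ⌊352/42⌋ = 100

100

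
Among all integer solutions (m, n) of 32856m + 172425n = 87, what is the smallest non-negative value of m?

Reduce mod 172425: 32856m ≡ 87 (mod 172425). With g = gcd(32856, 172425) = 3 dividing 87, divide through: 10952m ≡ 29 (mod 57475).
Since gcd(10952, 57475) = 1, m ≡ 29·(10952)⁻¹ ≡ 10627 (mod 57475). Smallest non-negative: 10627.

10627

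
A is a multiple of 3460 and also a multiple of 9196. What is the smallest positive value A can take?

7954540

3460 = 2² · 5 · 173; 9196 = 2² · 11² · 19
max exponents: 2² · 5 · 11² · 19 · 173 = 7954540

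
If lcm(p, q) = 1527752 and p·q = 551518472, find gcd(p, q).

361

From gcd × lcm = pq: gcd = 551518472 / 1527752 = 361.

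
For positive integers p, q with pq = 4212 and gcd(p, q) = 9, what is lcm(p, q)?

For any two positive integers, gcd × lcm equals their product. Hence lcm = 4212 / 9 = 468.

468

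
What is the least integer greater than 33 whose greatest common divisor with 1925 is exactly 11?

gcd(m, 1925) = 11 forces 11 | m; write m = 11s. Then gcd(11s, 11·175) = 11·gcd(s, 175), so need gcd(s, 175) = 1.
11s > 33 gives s ≥ 4. The least s ≥ 4 coprime to 175 is 4, so m = 11·4 = 44.

44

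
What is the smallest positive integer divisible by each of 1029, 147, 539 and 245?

1029 = 3 · 7³; 147 = 3 · 7²; 539 = 7² · 11; 245 = 5 · 7²
lcm takes max exponent of each prime: 3 · 5 · 7³ · 11 = 56595

56595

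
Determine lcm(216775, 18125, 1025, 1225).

lcm(216775, 18125) = 216775·18125/gcd = 3929046875/725 = 5419375
lcm(5419375, 1025) = 5419375·1025/gcd = 5554859375/25 = 222194375
lcm(222194375, 1225) = 222194375·1225/gcd = 272188109375/25 = 10887524375

10887524375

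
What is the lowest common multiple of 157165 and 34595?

gcd first: 157165 = 4·34595 + 18785; 34595 = 1·18785 + 15810; 18785 = 1·15810 + 2975; 15810 = 5·2975 + 935; 2975 = 3·935 + 170; 935 = 5·170 + 85; 170 = 2·85 + 0 → gcd = 85
lcm = 157165·34595/gcd = 5437123175/85 = 63966155

63966155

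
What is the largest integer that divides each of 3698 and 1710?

2

3698 = 2 · 43²
1710 = 2 · 3² · 5 · 19
Common: 2 = 2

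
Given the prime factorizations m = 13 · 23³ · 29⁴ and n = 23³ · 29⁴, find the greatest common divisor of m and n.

8605487927

min exponent per shared prime: 23³ · 29⁴ = 8605487927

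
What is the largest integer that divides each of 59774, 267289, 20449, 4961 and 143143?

121

gcd(59774, 267289): 267289 = 4·59774 + 28193; 59774 = 2·28193 + 3388; 28193 = 8·3388 + 1089; 3388 = 3·1089 + 121; 1089 = 9·121 + 0 → 121
gcd(121, 20449): 20449 = 169·121 + 0 → 121
gcd(121, 4961): 4961 = 41·121 + 0 → 121
gcd(121, 143143): 143143 = 1183·121 + 0 → 121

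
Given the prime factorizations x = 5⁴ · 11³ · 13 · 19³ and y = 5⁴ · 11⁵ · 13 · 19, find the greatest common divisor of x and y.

205473125

min exponent per shared prime: 5⁴ · 11³ · 13 · 19 = 205473125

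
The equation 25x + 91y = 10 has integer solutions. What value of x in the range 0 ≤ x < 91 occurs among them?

gcd(25, 91) = 1 (Euclid: 91 = 3·25 + 16; 25 = 1·16 + 9; 16 = 1·9 + 7; 9 = 1·7 + 2; 7 = 3·2 + 1; 2 = 2·1 + 0), and 1 | 10.
Extended Euclid: 25·(-40) + 91·(11) = 1. Scale by 10: x₀ = -400.
General solution x = x₀ + 91t; reducing mod 91 gives x = 55 (and y = -15).

55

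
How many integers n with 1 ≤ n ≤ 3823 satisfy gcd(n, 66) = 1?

1159

66 = 2·3·11. Inclusion–exclusion on these primes:
3823 − ⌊3823/2⌋ − ⌊3823/3⌋ − ⌊3823/11⌋ + ⌊3823/6⌋ + ⌊3823/22⌋ + ⌊3823/33⌋ − ⌊3823/66⌋ = 1159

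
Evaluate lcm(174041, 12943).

174041 = 7 · 23² · 47; 12943 = 7 · 43²
max exponents: 7 · 23² · 43² · 47 = 321801809

321801809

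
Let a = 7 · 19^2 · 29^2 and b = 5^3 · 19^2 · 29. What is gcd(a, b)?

10469

min exponent per shared prime: 19^2 · 29 = 10469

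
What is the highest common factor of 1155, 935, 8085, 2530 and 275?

gcd(1155, 935): 1155 = 1·935 + 220; 935 = 4·220 + 55; 220 = 4·55 + 0 → 55
gcd(55, 8085): 8085 = 147·55 + 0 → 55
gcd(55, 2530): 2530 = 46·55 + 0 → 55
gcd(55, 275): 275 = 5·55 + 0 → 55

55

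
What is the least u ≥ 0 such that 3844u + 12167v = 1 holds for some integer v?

gcd(3844, 12167) = 1 (Euclid: 12167 = 3·3844 + 635; 3844 = 6·635 + 34; 635 = 18·34 + 23; 34 = 1·23 + 11; 23 = 2·11 + 1; 11 = 11·1 + 0), and 1 | 1.
Extended Euclid: 3844·(-1073) + 12167·(339) = 1. Scale by 1: u₀ = -1073.
General solution u = u₀ + 12167t; reducing mod 12167 gives u = 11094 (and v = -3505).

11094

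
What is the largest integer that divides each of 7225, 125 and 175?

gcd(7225, 125): 7225 = 57·125 + 100; 125 = 1·100 + 25; 100 = 4·25 + 0 → 25
gcd(25, 175): 175 = 7·25 + 0 → 25

25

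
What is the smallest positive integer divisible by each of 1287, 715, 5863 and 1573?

2902185

1287 = 3² · 11 · 13; 715 = 5 · 11 · 13; 5863 = 11 · 13 · 41; 1573 = 11² · 13
lcm takes max exponent of each prime: 3² · 5 · 11² · 13 · 41 = 2902185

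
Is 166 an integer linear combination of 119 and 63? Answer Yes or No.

No

gcd(119, 63): 119 = 1·63 + 56; 63 = 1·56 + 7; 56 = 8·7 + 0 → 7
7 does not divide 166, so a solution does not exist.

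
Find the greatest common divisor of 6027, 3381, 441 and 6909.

gcd(6027, 3381): 6027 = 1·3381 + 2646; 3381 = 1·2646 + 735; 2646 = 3·735 + 441; 735 = 1·441 + 294; 441 = 1·294 + 147; 294 = 2·147 + 0 → 147
gcd(147, 441): 441 = 3·147 + 0 → 147
gcd(147, 6909): 6909 = 47·147 + 0 → 147

147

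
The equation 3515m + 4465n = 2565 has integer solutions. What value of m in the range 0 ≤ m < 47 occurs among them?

gcd(3515, 4465) = 95 (Euclid: 4465 = 1·3515 + 950; 3515 = 3·950 + 665; 950 = 1·665 + 285; 665 = 2·285 + 95; 285 = 3·95 + 0), and 95 | 2565.
Extended Euclid: 3515·(14) + 4465·(-11) = 95. Scale by 27: m₀ = 378.
General solution m = m₀ + 47t; reducing mod 47 gives m = 2 (and n = -1).

2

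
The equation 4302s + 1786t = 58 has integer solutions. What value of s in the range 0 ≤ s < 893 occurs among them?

164

Euclid: 4302 = 2·1786 + 730; 1786 = 2·730 + 326; 730 = 2·326 + 78; 326 = 4·78 + 14; 78 = 5·14 + 8; 14 = 1·8 + 6; 8 = 1·6 + 2; 6 = 3·2 + 0 → gcd = 2; 58 = 2·29.
Back-substitution yields 4302·(252) + 1786·(-607) = 2, so one solution is s = 252·29 = 7308, t = -607·29 = -17603.
Solutions in s differ by 1786/2 = 893; the one in [0, 893) is 7308 mod 893 = 164.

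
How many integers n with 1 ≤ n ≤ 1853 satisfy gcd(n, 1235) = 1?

Prime factors of 1235: 5, 13, 19. Count integers ≤ 1853 divisible by none of them.
By inclusion–exclusion: 1853 − ⌊1853/5⌋ − ⌊1853/13⌋ − ⌊1853/19⌋ + ⌊1853/65⌋ + ⌊1853/95⌋ + ⌊1853/247⌋ − ⌊1853/1235⌋ = 1297.

1297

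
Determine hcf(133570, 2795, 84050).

gcd(133570, 2795): 133570 = 47·2795 + 2205; 2795 = 1·2205 + 590; 2205 = 3·590 + 435; 590 = 1·435 + 155; 435 = 2·155 + 125; 155 = 1·125 + 30; 125 = 4·30 + 5; 30 = 6·5 + 0 → 5
gcd(5, 84050): 84050 = 16810·5 + 0 → 5

5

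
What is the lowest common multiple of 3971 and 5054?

3971 = 11 · 19²; 5054 = 2 · 7 · 19²
max exponents: 2 · 7 · 11 · 19² = 55594

55594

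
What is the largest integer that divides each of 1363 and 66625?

1

1363 = 29 · 47
66625 = 5³ · 13 · 41
Common: 1 = 1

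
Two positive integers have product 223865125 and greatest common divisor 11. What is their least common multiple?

20351375

For any two positive integers, gcd × lcm equals their product. Hence lcm = 223865125 / 11 = 20351375.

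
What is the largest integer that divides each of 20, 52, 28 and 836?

gcd(20, 52): 52 = 2·20 + 12; 20 = 1·12 + 8; 12 = 1·8 + 4; 8 = 2·4 + 0 → 4
gcd(4, 28): 28 = 7·4 + 0 → 4
gcd(4, 836): 836 = 209·4 + 0 → 4

4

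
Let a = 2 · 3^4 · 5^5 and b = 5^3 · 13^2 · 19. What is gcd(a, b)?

125

min exponent per shared prime: 5^3 = 125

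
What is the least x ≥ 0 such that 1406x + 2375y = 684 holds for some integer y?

Euclid: 2375 = 1·1406 + 969; 1406 = 1·969 + 437; 969 = 2·437 + 95; 437 = 4·95 + 57; 95 = 1·57 + 38; 57 = 1·38 + 19; 38 = 2·19 + 0 → gcd = 19; 684 = 19·36.
Back-substitution yields 1406·(49) + 2375·(-29) = 19, so one solution is x = 49·36 = 1764, y = -29·36 = -1044.
Solutions in x differ by 2375/19 = 125; the one in [0, 125) is 1764 mod 125 = 14.

14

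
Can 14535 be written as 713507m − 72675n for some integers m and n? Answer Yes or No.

By Bézout, 713507m − 72675n = 14535 has integer solutions iff gcd(713507, 72675) | 14535.
Euclid: 713507 = 9·72675 + 59432; 72675 = 1·59432 + 13243; 59432 = 4·13243 + 6460; 13243 = 2·6460 + 323; 6460 = 20·323 + 0. gcd = 323; 14535 mod 323 = 0. Yes.

Yes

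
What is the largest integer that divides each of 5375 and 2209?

1

Euclid: 5375 = 2·2209 + 957; 2209 = 2·957 + 295; 957 = 3·295 + 72; 295 = 4·72 + 7; 72 = 10·7 + 2; 7 = 3·2 + 1; 2 = 2·1 + 0. Last nonzero remainder: 1.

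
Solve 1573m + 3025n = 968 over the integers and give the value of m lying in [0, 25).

Reduce mod 3025: 1573m ≡ 968 (mod 3025). With g = gcd(1573, 3025) = 121 dividing 968, divide through: 13m ≡ 8 (mod 25).
Since gcd(13, 25) = 1, m ≡ 8·(13)⁻¹ ≡ 16 (mod 25). Smallest non-negative: 16.

16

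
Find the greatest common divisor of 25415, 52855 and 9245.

25415 = 5 · 13 · 17 · 23; 52855 = 5 · 11 · 31²; 9245 = 5 · 43²
gcd takes min exponent of each prime: 5 = 5

5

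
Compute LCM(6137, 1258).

gcd first: 6137 = 4·1258 + 1105; 1258 = 1·1105 + 153; 1105 = 7·153 + 34; 153 = 4·34 + 17; 34 = 2·17 + 0 → gcd = 17
lcm = 6137·1258/gcd = 7720346/17 = 454138

454138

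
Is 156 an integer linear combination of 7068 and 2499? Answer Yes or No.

gcd(7068, 2499): 7068 = 2·2499 + 2070; 2499 = 1·2070 + 429; 2070 = 4·429 + 354; 429 = 1·354 + 75; 354 = 4·75 + 54; 75 = 1·54 + 21; 54 = 2·21 + 12; 21 = 1·12 + 9; 12 = 1·9 + 3; 9 = 3·3 + 0 → 3
3 divides 156, so a solution exists.

Yes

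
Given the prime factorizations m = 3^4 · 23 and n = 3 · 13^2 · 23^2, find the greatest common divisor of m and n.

min exponent per shared prime: 3 · 23 = 69

69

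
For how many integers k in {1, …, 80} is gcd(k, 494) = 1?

35

Prime factors of 494: 2, 13, 19. Count integers ≤ 80 divisible by none of them.
By inclusion–exclusion: 80 − ⌊80/2⌋ − ⌊80/13⌋ − ⌊80/19⌋ + ⌊80/26⌋ + ⌊80/38⌋ + ⌊80/247⌋ − ⌊80/494⌋ = 35.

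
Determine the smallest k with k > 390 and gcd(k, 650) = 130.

650 = 130·5. Any k with gcd(k, 650) = 130 is a multiple of 130, say 130s, with s coprime to 5.
Need s > 390/130, so s ≥ 4. First s ≥ 4 with gcd(s, 5) = 1 is s = 4. Thus k = 130·4 = 520.

520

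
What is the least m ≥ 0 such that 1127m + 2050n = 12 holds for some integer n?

1206

gcd(1127, 2050) = 1 (Euclid: 2050 = 1·1127 + 923; 1127 = 1·923 + 204; 923 = 4·204 + 107; 204 = 1·107 + 97; 107 = 1·97 + 10; 97 = 9·10 + 7; 10 = 1·7 + 3; 7 = 2·3 + 1; 3 = 3·1 + 0), and 1 | 12.
Extended Euclid: 1127·(613) + 2050·(-337) = 1. Scale by 12: m₀ = 7356.
General solution m = m₀ + 2050t; reducing mod 2050 gives m = 1206 (and n = -663).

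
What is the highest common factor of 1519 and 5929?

1519 = 7² · 31
5929 = 7² · 11²
Common: 7² = 49

49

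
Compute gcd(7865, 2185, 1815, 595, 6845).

5

gcd(7865, 2185): 7865 = 3·2185 + 1310; 2185 = 1·1310 + 875; 1310 = 1·875 + 435; 875 = 2·435 + 5; 435 = 87·5 + 0 → 5
gcd(5, 1815): 1815 = 363·5 + 0 → 5
gcd(5, 595): 595 = 119·5 + 0 → 5
gcd(5, 6845): 6845 = 1369·5 + 0 → 5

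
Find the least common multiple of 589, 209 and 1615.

550715

lcm(589, 209) = 589·209/gcd = 123101/19 = 6479
lcm(6479, 1615) = 6479·1615/gcd = 10463585/19 = 550715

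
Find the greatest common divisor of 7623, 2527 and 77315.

7

gcd(7623, 2527): 7623 = 3·2527 + 42; 2527 = 60·42 + 7; 42 = 6·7 + 0 → 7
gcd(7, 77315): 77315 = 11045·7 + 0 → 7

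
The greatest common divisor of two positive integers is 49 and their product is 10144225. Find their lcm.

207025

For any two positive integers, gcd × lcm equals their product. Hence lcm = 10144225 / 49 = 207025.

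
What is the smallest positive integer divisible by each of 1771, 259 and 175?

1638175

1771 = 7 · 11 · 23; 259 = 7 · 37; 175 = 5² · 7
lcm takes max exponent of each prime: 5² · 7 · 11 · 23 · 37 = 1638175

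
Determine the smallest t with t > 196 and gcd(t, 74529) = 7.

203

Multiples of 7 above 196: 7·29, 7·30, … . Need the cofactor coprime to 74529/7 = 10647.
Checking s = 29, 30, … the first with gcd(s, 10647) = 1 is s = 29, giving 203.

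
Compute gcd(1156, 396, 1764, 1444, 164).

4

gcd(1156, 396): 1156 = 2·396 + 364; 396 = 1·364 + 32; 364 = 11·32 + 12; 32 = 2·12 + 8; 12 = 1·8 + 4; 8 = 2·4 + 0 → 4
gcd(4, 1764): 1764 = 441·4 + 0 → 4
gcd(4, 1444): 1444 = 361·4 + 0 → 4
gcd(4, 164): 164 = 41·4 + 0 → 4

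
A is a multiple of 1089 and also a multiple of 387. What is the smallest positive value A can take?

46827

gcd first: 1089 = 2·387 + 315; 387 = 1·315 + 72; 315 = 4·72 + 27; 72 = 2·27 + 18; 27 = 1·18 + 9; 18 = 2·9 + 0 → gcd = 9
lcm = 1089·387/gcd = 421443/9 = 46827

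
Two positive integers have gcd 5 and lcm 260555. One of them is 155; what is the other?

8405

Using ab = gcd(a,b)·lcm(a,b) = 5·260555 = 1302775, we get b = 1302775/155 = 8405.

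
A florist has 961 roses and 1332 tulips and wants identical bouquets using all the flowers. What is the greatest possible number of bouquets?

1

Euclid: 1332 = 1·961 + 371; 961 = 2·371 + 219; 371 = 1·219 + 152; 219 = 1·152 + 67; 152 = 2·67 + 18; 67 = 3·18 + 13; 18 = 1·13 + 5; 13 = 2·5 + 3; 5 = 1·3 + 2; 3 = 1·2 + 1; 2 = 2·1 + 0. Last nonzero remainder: 1.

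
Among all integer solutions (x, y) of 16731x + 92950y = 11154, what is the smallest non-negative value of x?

gcd(16731, 92950) = 1859 (Euclid: 92950 = 5·16731 + 9295; 16731 = 1·9295 + 7436; 9295 = 1·7436 + 1859; 7436 = 4·1859 + 0), and 1859 | 11154.
Extended Euclid: 16731·(-11) + 92950·(2) = 1859. Scale by 6: x₀ = -66.
General solution x = x₀ + 50t; reducing mod 50 gives x = 34 (and y = -6).

34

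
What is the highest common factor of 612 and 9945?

153

Euclid: 9945 = 16·612 + 153; 612 = 4·153 + 0. Last nonzero remainder: 153.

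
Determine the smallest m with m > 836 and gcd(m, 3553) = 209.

Multiples of 209 above 836: 209·5, 209·6, … . Need the cofactor coprime to 3553/209 = 17.
Checking s = 5, 6, … the first with gcd(s, 17) = 1 is s = 5, giving 1045.

1045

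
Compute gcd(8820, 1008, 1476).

8820 = 2² · 3² · 5 · 7²; 1008 = 2⁴ · 3² · 7; 1476 = 2² · 3² · 41
gcd takes min exponent of each prime: 2² · 3² = 36

36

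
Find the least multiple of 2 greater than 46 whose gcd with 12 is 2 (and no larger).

gcd(m, 12) = 2 forces 2 | m; write m = 2s. Then gcd(2s, 2·6) = 2·gcd(s, 6), so need gcd(s, 6) = 1.
2s > 46 gives s ≥ 24. The least s ≥ 24 coprime to 6 is 25, so m = 2·25 = 50.

50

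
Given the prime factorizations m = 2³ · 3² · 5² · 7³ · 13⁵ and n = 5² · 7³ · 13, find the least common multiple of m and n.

max exponent per prime: 2³ · 3² · 5² · 7³ · 13⁵ = 229236298200

229236298200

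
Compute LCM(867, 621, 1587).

4127787

lcm(867, 621) = 867·621/gcd = 538407/3 = 179469
lcm(179469, 1587) = 179469·1587/gcd = 284817303/69 = 4127787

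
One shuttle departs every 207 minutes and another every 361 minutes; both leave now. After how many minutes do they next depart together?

207 = 3² · 23; 361 = 19²
max exponents: 3² · 19² · 23 = 74727

74727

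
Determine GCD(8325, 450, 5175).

gcd(8325, 450): 8325 = 18·450 + 225; 450 = 2·225 + 0 → 225
gcd(225, 5175): 5175 = 23·225 + 0 → 225

225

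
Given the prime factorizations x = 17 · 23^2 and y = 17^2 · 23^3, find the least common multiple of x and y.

3516263

max exponent per prime: 17^2 · 23^3 = 3516263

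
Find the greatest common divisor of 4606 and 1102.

Euclid: 4606 = 4·1102 + 198; 1102 = 5·198 + 112; 198 = 1·112 + 86; 112 = 1·86 + 26; 86 = 3·26 + 8; 26 = 3·8 + 2; 8 = 4·2 + 0. Last nonzero remainder: 2.

2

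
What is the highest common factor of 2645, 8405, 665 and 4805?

gcd(2645, 8405): 8405 = 3·2645 + 470; 2645 = 5·470 + 295; 470 = 1·295 + 175; 295 = 1·175 + 120; 175 = 1·120 + 55; 120 = 2·55 + 10; 55 = 5·10 + 5; 10 = 2·5 + 0 → 5
gcd(5, 665): 665 = 133·5 + 0 → 5
gcd(5, 4805): 4805 = 961·5 + 0 → 5

5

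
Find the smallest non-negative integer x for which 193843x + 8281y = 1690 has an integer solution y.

Reduce mod 8281: 193843x ≡ 1690 (mod 8281). With g = gcd(193843, 8281) = 169 dividing 1690, divide through: 1147x ≡ 10 (mod 49).
Since gcd(1147, 49) = 1, x ≡ 10·(1147)⁻¹ ≡ 25 (mod 49). Smallest non-negative: 25.

25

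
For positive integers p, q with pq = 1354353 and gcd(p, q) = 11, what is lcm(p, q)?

123123

Since gcd(p,q)·lcm(p,q) = pq, lcm = 1354353/11 = 123123.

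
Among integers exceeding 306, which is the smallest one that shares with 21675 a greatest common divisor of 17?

21675 = 17·1275. Any a with gcd(a, 21675) = 17 is a multiple of 17, say 17s, with s coprime to 1275.
Need s > 306/17, so s ≥ 19. First s ≥ 19 with gcd(s, 1275) = 1 is s = 19. Thus a = 17·19 = 323.

323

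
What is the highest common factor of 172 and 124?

4

Euclid: 172 = 1·124 + 48; 124 = 2·48 + 28; 48 = 1·28 + 20; 28 = 1·20 + 8; 20 = 2·8 + 4; 8 = 2·4 + 0. Last nonzero remainder: 4.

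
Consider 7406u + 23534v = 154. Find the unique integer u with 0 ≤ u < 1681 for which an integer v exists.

1627

Euclid: 23534 = 3·7406 + 1316; 7406 = 5·1316 + 826; 1316 = 1·826 + 490; 826 = 1·490 + 336; 490 = 1·336 + 154; 336 = 2·154 + 28; 154 = 5·28 + 14; 28 = 2·14 + 0 → gcd = 14; 154 = 14·11.
Back-substitution yields 7406·(-769) + 23534·(242) = 14, so one solution is u = -769·11 = -8459, v = 242·11 = 2662.
Solutions in u differ by 23534/14 = 1681; the one in [0, 1681) is -8459 mod 1681 = 1627.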